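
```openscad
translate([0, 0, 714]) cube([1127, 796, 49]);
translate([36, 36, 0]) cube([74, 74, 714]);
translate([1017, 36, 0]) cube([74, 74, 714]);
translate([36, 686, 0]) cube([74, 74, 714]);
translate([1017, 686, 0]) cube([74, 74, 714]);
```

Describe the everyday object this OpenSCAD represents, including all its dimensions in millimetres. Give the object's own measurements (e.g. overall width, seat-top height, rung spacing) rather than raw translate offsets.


A rectangular dining table. The top is 1127×796×49 mm with its upper surface at z = 763 mm. It stands on four 74×74 mm square legs, each inset 36 mm from the nearest pair of top edges, running from the floor to the underside of the top.


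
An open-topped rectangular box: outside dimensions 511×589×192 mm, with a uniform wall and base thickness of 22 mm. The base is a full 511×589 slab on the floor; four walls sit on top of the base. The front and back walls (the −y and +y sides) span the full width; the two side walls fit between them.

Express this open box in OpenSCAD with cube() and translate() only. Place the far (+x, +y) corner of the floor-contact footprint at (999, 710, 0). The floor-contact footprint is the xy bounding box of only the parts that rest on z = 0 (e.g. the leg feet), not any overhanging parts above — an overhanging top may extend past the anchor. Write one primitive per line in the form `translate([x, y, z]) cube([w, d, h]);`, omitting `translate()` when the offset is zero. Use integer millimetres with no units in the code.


translate([488, 121, 0]) cube([511, 589, 22]);
translate([488, 121, 22]) cube([511, 22, 170]);
translate([488, 688, 22]) cube([511, 22, 170]);
translate([488, 143, 22]) cube([22, 545, 170]);
translate([977, 143, 22]) cube([22, 545, 170]);


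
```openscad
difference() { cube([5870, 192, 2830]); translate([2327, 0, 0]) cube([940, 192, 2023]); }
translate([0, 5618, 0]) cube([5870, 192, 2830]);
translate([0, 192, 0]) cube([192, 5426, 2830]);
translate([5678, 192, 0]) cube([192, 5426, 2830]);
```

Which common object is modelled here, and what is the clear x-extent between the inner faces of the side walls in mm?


A single room. The interior width is 5486 mm.

Four walls enclosing a rectangle with a door in the front wall — a room. Outside width 5870 minus two 192 mm walls gives 5486 mm.


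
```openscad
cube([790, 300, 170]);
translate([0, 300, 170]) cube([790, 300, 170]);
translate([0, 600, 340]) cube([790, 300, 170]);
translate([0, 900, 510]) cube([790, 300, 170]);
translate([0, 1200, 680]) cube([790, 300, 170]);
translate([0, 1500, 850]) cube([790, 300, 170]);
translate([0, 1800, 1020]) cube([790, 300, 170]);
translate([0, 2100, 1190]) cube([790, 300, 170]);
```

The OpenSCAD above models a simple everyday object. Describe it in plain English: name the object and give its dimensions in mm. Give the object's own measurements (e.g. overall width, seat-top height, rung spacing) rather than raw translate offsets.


A straight staircase of 8 solid steps. Each step is 790 mm wide (x), 300 mm deep (y, the going) and 170 mm tall (the rise). The first step rests on the floor; each subsequent step sits one going further in +y and one rise higher in +z, directly behind and above the previous step with no overlap.


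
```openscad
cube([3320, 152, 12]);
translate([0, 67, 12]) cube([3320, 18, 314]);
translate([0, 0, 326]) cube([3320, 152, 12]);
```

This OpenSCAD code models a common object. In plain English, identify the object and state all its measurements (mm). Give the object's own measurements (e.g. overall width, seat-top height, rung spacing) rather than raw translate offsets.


An I-beam lying along x, 3320 mm long. Overall section height 338 mm. Two flanges 152 mm wide (y) and 12 mm thick, one on the floor and one at the top; a web 18 mm thick runs between them, centred on the flange width.


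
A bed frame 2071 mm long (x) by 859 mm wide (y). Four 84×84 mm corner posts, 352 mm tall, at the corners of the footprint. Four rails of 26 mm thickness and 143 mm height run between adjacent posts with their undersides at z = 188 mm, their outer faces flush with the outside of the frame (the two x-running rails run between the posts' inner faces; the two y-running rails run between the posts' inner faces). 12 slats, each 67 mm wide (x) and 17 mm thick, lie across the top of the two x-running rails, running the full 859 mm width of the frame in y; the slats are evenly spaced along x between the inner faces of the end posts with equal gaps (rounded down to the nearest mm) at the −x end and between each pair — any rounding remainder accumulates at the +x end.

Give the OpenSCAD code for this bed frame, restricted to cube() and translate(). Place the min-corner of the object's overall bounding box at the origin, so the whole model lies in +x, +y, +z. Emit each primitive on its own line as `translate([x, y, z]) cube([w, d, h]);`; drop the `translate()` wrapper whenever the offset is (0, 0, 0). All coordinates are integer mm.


cube([84, 84, 352]);
translate([0, 775, 0]) cube([84, 84, 352]);
translate([1987, 0, 0]) cube([84, 84, 352]);
translate([1987, 775, 0]) cube([84, 84, 352]);
translate([84, 0, 188]) cube([1903, 26, 143]);
translate([84, 833, 188]) cube([1903, 26, 143]);
translate([0, 84, 188]) cube([26, 691, 143]);
translate([2045, 84, 188]) cube([26, 691, 143]);
translate([168, 0, 331]) cube([67, 859, 17]);
translate([319, 0, 331]) cube([67, 859, 17]);
translate([470, 0, 331]) cube([67, 859, 17]);
translate([621, 0, 331]) cube([67, 859, 17]);
translate([772, 0, 331]) cube([67, 859, 17]);
translate([923, 0, 331]) cube([67, 859, 17]);
translate([1074, 0, 331]) cube([67, 859, 17]);
translate([1225, 0, 331]) cube([67, 859, 17]);
translate([1376, 0, 331]) cube([67, 859, 17]);
translate([1527, 0, 331]) cube([67, 859, 17]);
translate([1678, 0, 331]) cube([67, 859, 17]);
translate([1829, 0, 331]) cube([67, 859, 17]);


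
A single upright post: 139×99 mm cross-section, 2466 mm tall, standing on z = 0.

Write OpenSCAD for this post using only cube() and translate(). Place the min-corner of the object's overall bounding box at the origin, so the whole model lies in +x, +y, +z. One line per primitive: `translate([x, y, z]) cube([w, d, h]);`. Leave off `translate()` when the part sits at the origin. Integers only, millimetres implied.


cube([139, 99, 2466]);


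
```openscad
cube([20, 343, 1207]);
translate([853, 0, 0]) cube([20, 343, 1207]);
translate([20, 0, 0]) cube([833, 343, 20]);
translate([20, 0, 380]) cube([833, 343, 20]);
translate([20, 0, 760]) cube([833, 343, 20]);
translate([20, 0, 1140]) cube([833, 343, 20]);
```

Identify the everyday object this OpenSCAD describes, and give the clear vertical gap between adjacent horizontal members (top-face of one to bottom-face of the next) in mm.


A bookshelf. The clear shelf gap is 360 mm.

Two tall side panels with 4 horizontal boards between them — a bookshelf. The first two shelf undersides are at z = 0 and z = 380; with shelf thickness 20, the clear gap is 380 − 0 − 20 = 360 mm.


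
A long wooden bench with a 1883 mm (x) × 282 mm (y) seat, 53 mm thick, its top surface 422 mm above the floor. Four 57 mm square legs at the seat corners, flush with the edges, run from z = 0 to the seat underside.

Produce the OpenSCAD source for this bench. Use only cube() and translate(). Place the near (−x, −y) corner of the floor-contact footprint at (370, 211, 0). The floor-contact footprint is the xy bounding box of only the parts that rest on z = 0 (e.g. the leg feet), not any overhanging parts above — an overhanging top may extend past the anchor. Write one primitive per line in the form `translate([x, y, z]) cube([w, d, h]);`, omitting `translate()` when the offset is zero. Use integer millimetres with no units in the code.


translate([370, 211, 369]) cube([1883, 282, 53]);
translate([370, 211, 0]) cube([57, 57, 369]);
translate([370, 436, 0]) cube([57, 57, 369]);
translate([2196, 211, 0]) cube([57, 57, 369]);
translate([2196, 436, 0]) cube([57, 57, 369]);


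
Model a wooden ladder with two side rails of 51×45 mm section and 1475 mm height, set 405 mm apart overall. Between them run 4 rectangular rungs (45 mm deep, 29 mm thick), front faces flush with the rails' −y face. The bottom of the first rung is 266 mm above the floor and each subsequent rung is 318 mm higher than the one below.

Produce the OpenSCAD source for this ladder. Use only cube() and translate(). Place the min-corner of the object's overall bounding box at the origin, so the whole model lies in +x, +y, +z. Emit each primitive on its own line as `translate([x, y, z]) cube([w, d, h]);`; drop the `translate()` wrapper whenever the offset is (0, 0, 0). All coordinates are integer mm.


cube([51, 45, 1475]);
translate([354, 0, 0]) cube([51, 45, 1475]);
translate([51, 0, 266]) cube([303, 45, 29]);
translate([51, 0, 584]) cube([303, 45, 29]);
translate([51, 0, 902]) cube([303, 45, 29]);
translate([51, 0, 1220]) cube([303, 45, 29]);


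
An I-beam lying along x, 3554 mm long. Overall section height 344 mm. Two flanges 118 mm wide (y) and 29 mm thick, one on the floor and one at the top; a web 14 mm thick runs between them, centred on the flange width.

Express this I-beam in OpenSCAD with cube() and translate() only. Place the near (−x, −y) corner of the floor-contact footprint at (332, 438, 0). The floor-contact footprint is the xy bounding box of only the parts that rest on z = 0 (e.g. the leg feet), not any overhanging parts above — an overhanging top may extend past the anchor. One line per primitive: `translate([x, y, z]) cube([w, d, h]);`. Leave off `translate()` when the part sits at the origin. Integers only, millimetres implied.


translate([332, 438, 0]) cube([3554, 118, 29]);
translate([332, 490, 29]) cube([3554, 14, 286]);
translate([332, 438, 315]) cube([3554, 118, 29]);


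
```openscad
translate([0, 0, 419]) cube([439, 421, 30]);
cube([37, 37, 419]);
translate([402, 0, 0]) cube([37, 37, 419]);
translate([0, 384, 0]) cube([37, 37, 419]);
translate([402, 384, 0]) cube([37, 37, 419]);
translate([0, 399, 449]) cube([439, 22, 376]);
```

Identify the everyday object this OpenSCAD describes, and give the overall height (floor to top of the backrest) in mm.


A chair. The overall height is 825 mm.

A slab on four corner posts with a tall panel at the back — a chair. The seat slab sits at z = 419 with thickness 30, and the 376 mm backrest starts at the seat top, so the overall height is 419 + 30 + 376 = 825 mm.


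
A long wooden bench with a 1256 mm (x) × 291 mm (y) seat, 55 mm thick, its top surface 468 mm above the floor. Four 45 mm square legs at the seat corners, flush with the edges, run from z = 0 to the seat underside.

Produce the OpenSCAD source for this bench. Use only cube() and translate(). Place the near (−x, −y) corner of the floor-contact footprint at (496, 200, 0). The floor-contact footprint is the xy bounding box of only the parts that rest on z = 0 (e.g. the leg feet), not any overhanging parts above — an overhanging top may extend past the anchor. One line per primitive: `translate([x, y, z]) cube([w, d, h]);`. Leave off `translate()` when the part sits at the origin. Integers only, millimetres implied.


// leg_h = 468 − 55 = 413
translate([496, 200, 413]) cube([1256, 291, 55]);
translate([496, 200, 0]) cube([45, 45, 413]);
translate([496, 446, 0]) cube([45, 45, 413]);
translate([1707, 200, 0]) cube([45, 45, 413]);
translate([1707, 446, 0]) cube([45, 45, 413]);


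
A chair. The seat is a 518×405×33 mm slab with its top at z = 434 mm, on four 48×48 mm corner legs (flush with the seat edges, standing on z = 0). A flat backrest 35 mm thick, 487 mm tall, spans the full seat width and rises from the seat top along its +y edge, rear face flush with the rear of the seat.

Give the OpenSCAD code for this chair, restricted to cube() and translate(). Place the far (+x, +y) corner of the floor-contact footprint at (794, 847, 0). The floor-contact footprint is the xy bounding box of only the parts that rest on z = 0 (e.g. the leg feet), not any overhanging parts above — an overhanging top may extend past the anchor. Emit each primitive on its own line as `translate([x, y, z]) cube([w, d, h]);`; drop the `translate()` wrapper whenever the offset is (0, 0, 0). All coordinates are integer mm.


// leg_h = 434 - 33 = 401
translate([276, 442, 401]) cube([518, 405, 33]);
translate([276, 442, 0]) cube([48, 48, 401]);
translate([746, 442, 0]) cube([48, 48, 401]);
translate([276, 799, 0]) cube([48, 48, 401]);
translate([746, 799, 0]) cube([48, 48, 401]);
translate([276, 812, 434]) cube([518, 35, 487]);


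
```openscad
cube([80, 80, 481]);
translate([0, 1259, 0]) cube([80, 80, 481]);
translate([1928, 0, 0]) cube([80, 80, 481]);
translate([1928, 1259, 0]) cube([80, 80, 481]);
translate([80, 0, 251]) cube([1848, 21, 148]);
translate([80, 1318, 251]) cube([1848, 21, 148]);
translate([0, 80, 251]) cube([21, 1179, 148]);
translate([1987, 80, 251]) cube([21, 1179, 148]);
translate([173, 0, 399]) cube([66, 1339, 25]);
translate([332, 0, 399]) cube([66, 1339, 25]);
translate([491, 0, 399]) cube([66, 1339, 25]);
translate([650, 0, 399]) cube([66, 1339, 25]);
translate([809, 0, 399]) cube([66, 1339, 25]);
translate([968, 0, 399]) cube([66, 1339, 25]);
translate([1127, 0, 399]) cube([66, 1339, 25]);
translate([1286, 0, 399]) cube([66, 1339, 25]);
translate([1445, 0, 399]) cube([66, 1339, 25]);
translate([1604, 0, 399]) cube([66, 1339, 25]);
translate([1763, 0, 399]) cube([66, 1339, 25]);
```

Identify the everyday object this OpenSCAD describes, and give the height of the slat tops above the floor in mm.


A bed frame. The slat-top height is 424 mm.

Four posts, four rails, and a row of slats — a bed frame. Slats sit on the rails at z = 251 + 148 = 399; with slat thickness 25, the top is 424 mm.


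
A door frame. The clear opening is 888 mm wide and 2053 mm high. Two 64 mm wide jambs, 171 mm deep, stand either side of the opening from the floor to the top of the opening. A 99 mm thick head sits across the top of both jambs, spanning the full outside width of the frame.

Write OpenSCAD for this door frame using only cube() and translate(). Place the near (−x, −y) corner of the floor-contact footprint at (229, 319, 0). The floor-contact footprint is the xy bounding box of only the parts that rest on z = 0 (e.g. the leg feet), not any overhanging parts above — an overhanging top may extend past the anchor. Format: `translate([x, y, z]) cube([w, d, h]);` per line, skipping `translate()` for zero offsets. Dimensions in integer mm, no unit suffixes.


translate([229, 319, 0]) cube([64, 171, 2053]);
translate([1181, 319, 0]) cube([64, 171, 2053]);
translate([229, 319, 2053]) cube([1016, 171, 99]);


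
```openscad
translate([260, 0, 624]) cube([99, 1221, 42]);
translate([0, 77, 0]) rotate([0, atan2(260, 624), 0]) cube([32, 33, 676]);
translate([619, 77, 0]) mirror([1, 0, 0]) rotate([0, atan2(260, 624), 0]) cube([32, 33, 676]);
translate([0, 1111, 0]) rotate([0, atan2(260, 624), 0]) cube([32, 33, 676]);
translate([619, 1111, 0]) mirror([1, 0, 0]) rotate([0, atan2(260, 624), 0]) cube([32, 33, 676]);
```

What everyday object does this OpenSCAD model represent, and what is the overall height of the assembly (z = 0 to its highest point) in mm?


A sawhorse. The overall height is 666 mm.

A beam across two mirrored pairs of raked legs — a sawhorse. The beam's underside is at z = 624 (matching the legs' vertical rise in atan2(260, 624)) and the beam is 42 mm tall, so its top is at 624 + 42 = 666 mm. The raked legs top out at the beam's underside, so that is the highest point.


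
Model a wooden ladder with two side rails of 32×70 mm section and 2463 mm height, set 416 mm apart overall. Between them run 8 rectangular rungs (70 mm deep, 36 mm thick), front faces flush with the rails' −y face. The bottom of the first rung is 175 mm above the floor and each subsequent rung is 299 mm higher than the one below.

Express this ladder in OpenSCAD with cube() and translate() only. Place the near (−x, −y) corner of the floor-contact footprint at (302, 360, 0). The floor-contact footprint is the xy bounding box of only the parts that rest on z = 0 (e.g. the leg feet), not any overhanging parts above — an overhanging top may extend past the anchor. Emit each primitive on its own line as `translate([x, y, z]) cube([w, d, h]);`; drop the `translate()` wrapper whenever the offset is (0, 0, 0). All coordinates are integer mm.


translate([302, 360, 0]) cube([32, 70, 2463]);
translate([686, 360, 0]) cube([32, 70, 2463]);
translate([334, 360, 175]) cube([352, 70, 36]);
translate([334, 360, 474]) cube([352, 70, 36]);
translate([334, 360, 773]) cube([352, 70, 36]);
translate([334, 360, 1072]) cube([352, 70, 36]);
translate([334, 360, 1371]) cube([352, 70, 36]);
translate([334, 360, 1670]) cube([352, 70, 36]);
translate([334, 360, 1969]) cube([352, 70, 36]);
translate([334, 360, 2268]) cube([352, 70, 36]);


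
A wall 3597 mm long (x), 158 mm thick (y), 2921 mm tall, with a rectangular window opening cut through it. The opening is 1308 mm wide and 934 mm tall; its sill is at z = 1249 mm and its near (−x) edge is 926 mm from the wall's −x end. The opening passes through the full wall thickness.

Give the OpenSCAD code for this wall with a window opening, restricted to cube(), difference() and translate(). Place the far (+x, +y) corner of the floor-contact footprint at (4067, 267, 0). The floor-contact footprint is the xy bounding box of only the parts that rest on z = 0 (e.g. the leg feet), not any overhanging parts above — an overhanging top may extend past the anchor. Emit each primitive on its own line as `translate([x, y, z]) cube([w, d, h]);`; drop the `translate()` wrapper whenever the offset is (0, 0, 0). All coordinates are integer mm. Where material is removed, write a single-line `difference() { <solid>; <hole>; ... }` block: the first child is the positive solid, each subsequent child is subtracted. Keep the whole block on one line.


difference() { translate([470, 109, 0]) cube([3597, 158, 2921]); translate([1396, 109, 1249]) cube([1308, 158, 934]); }


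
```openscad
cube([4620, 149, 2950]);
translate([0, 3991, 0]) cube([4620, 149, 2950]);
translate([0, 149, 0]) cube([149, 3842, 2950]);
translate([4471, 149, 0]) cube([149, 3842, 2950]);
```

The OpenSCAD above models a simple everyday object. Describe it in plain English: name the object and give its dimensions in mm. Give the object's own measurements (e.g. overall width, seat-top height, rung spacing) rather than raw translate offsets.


The wall frame of a small rectangular building: four walls, each 2950 mm tall and 149 mm thick, enclosing a footprint 4620 mm (x) by 4140 mm (y) outside-to-outside, with no floor or roof. The front and back walls (the −y and +y sides) span the full width; the two side walls fit between them.


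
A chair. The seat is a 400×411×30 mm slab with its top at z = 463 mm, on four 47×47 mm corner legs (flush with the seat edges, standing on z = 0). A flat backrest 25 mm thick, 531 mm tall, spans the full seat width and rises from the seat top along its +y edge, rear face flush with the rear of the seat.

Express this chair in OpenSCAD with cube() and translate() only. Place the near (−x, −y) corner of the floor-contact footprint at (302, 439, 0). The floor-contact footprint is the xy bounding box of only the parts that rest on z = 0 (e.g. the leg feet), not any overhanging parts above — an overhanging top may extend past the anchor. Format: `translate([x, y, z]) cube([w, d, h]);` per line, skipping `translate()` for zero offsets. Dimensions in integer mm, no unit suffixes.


translate([302, 439, 433]) cube([400, 411, 30]);
translate([302, 439, 0]) cube([47, 47, 433]);
translate([655, 439, 0]) cube([47, 47, 433]);
translate([302, 803, 0]) cube([47, 47, 433]);
translate([655, 803, 0]) cube([47, 47, 433]);
translate([302, 825, 463]) cube([400, 25, 531]);


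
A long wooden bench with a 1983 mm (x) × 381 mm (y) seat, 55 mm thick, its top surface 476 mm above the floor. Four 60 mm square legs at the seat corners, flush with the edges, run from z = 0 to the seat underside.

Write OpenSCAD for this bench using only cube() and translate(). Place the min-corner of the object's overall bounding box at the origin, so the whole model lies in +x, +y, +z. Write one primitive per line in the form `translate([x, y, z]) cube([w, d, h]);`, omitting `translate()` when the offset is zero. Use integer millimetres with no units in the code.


translate([0, 0, 421]) cube([1983, 381, 55]);
cube([60, 60, 421]);
translate([0, 321, 0]) cube([60, 60, 421]);
translate([1923, 0, 0]) cube([60, 60, 421]);
translate([1923, 321, 0]) cube([60, 60, 421]);


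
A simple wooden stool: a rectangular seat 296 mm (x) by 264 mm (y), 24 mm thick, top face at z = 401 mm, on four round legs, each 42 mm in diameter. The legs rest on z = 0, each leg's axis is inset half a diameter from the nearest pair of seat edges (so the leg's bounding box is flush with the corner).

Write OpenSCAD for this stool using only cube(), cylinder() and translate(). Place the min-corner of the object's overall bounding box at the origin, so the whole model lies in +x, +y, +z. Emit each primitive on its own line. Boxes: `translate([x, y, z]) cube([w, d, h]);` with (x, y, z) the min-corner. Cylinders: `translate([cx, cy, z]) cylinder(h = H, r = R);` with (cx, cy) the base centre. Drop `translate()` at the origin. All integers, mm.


// leg_h = 401 - 24 = 377
translate([0, 0, 377]) cube([296, 264, 24]);
translate([21, 21, 0]) cylinder(h = 377, r = 21);
translate([275, 21, 0]) cylinder(h = 377, r = 21);
translate([21, 243, 0]) cylinder(h = 377, r = 21);
translate([275, 243, 0]) cylinder(h = 377, r = 21);


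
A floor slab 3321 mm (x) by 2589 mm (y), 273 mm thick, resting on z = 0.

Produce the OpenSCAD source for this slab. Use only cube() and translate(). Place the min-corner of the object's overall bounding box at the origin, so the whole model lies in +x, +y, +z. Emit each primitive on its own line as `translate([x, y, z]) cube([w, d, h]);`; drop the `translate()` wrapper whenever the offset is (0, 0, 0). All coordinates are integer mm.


cube([3321, 2589, 273]);


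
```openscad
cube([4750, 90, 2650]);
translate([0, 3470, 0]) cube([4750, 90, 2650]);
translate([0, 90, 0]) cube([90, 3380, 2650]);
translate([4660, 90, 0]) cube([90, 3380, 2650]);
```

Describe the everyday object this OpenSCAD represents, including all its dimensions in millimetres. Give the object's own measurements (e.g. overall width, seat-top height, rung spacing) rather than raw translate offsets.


The wall frame of a small rectangular building: four walls, each 2650 mm tall and 90 mm thick, enclosing a footprint 4750 mm (x) by 3560 mm (y) outside-to-outside, with no floor or roof. The front and back walls (the −y and +y sides) span the full width; the two side walls fit between them.


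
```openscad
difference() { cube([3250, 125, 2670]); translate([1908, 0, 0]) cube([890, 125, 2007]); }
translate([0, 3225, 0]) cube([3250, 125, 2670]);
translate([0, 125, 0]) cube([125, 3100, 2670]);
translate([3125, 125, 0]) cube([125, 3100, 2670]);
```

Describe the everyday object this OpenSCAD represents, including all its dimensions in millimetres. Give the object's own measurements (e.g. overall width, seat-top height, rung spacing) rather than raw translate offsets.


A single room: four walls, each 2670 mm tall and 125 mm thick, enclosing an outside footprint 3250×3350 mm (x × y), no floor or roof. The front and back walls (−y and +y sides) run the full x-width; the side walls fit between their inner faces. A door opening 890 mm wide and 2007 mm tall is cut through the front wall from the floor up, its −x edge 1908 mm from the wall's −x end.


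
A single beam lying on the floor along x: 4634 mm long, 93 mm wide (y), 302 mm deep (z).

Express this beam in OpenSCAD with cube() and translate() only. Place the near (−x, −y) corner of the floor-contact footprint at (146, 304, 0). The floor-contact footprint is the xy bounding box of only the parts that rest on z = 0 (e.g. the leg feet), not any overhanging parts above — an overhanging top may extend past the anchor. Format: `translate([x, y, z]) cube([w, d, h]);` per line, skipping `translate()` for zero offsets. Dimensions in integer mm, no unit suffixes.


translate([146, 304, 0]) cube([4634, 93, 302]);


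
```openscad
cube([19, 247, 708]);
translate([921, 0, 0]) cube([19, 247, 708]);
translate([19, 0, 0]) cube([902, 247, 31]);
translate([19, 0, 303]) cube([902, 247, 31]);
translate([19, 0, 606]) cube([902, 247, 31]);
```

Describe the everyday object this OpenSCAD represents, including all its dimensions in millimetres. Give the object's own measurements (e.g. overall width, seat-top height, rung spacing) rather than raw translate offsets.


An open bookshelf. Two side panels, each 19 mm thick, 247 mm deep and 708 mm tall, stand 940 mm apart (outside-to-outside). Between them sit 3 shelves, each 31 mm thick and 247 mm deep, spanning the full gap between the sides. The bottom shelf rests on the floor (its underside at z = 0) and the clear gap between one shelf's top and the next shelf's underside is 272 mm.


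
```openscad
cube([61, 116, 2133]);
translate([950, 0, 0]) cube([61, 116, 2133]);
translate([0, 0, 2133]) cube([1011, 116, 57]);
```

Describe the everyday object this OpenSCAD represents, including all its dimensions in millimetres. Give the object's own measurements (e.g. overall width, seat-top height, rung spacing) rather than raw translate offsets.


A door frame. The clear opening is 889 mm wide and 2133 mm high. Two 61 mm wide jambs, 116 mm deep, stand either side of the opening from the floor to the top of the opening. A 57 mm thick head sits across the top of both jambs, spanning the full outside width of the frame.


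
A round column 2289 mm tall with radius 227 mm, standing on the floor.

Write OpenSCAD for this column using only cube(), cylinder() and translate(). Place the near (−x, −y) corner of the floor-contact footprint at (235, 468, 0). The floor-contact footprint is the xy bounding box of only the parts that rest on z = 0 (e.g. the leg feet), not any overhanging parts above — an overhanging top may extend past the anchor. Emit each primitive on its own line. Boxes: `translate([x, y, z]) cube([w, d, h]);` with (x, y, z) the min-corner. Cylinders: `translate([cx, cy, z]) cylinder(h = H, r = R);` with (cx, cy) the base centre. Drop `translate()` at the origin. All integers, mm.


translate([462, 695, 0]) cylinder(h = 2289, r = 227);


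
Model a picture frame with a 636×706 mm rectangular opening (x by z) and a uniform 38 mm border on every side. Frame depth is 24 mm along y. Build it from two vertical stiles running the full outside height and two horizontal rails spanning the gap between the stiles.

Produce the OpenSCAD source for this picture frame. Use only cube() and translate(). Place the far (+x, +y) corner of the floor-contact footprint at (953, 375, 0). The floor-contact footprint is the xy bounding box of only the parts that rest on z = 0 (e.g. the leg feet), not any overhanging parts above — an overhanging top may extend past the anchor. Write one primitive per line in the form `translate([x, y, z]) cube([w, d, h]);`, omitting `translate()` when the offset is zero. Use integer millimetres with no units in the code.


translate([241, 351, 0]) cube([38, 24, 782]);
translate([915, 351, 0]) cube([38, 24, 782]);
translate([279, 351, 0]) cube([636, 24, 38]);
translate([279, 351, 744]) cube([636, 24, 38]);


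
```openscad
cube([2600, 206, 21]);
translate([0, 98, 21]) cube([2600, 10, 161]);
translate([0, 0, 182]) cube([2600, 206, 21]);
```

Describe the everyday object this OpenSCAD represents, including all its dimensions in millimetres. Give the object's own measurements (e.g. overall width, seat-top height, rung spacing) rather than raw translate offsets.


An I-beam lying along x, 2600 mm long. Overall section height 203 mm. Two flanges 206 mm wide (y) and 21 mm thick, one on the floor and one at the top; a web 10 mm thick runs between them, centred on the flange width.


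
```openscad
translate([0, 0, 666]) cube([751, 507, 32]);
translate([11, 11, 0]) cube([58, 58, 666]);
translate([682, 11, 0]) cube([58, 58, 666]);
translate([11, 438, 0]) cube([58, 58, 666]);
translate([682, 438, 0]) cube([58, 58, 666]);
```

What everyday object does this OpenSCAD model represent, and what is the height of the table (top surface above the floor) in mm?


A table. The table height is 698 mm.

A 751×507×32 slab sits at z = 666 on four 58 mm square posts — a table. The top surface is at 666 + 32 = 698 mm.


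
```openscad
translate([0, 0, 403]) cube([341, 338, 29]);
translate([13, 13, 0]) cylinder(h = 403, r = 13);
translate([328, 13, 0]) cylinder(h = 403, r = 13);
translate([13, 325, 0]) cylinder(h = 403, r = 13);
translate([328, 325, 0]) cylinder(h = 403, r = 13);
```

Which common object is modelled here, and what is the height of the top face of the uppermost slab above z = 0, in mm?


A stool. The seat height is 432 mm.

A 341×338×29 slab at z = 403 on four corner cylinders — a stool. The seat top is 403 + 29 = 432 mm.


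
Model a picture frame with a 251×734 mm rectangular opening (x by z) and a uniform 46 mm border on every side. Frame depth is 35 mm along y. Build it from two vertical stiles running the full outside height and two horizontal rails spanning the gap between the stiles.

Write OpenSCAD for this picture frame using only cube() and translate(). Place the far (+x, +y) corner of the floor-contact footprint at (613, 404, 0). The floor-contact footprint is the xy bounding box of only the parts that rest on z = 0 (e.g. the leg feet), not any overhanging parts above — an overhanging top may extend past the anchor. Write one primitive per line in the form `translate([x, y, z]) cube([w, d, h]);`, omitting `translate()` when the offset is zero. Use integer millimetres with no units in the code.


translate([270, 369, 0]) cube([46, 35, 826]);
translate([567, 369, 0]) cube([46, 35, 826]);
translate([316, 369, 0]) cube([251, 35, 46]);
translate([316, 369, 780]) cube([251, 35, 46]);


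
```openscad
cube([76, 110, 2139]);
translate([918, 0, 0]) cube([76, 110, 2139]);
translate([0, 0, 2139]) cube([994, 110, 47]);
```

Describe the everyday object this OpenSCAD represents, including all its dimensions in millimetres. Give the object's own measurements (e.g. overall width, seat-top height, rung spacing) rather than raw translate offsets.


A door frame. The clear opening is 842 mm wide and 2139 mm high. Two 76 mm wide jambs, 110 mm deep, stand either side of the opening from the floor to the top of the opening. A 47 mm thick head sits across the top of both jambs, spanning the full outside width of the frame.


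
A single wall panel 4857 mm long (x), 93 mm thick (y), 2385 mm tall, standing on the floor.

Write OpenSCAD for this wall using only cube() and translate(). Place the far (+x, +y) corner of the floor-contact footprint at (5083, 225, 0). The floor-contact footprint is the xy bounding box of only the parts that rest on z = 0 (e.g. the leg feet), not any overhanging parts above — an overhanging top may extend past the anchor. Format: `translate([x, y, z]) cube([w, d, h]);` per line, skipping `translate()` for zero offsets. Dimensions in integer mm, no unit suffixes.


translate([226, 132, 0]) cube([4857, 93, 2385]);


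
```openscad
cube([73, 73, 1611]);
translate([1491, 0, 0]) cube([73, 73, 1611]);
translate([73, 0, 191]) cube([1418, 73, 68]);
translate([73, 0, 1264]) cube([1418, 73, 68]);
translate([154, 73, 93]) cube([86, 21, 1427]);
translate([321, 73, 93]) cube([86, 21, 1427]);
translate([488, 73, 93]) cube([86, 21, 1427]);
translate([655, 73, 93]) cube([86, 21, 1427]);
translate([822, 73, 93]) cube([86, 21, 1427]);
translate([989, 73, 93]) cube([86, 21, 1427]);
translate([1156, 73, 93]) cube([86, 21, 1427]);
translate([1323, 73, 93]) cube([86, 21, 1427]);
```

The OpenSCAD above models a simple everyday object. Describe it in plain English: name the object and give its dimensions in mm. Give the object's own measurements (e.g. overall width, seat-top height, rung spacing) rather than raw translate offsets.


A fence section. Two 73×73 mm posts, 1611 mm tall, stand on the floor with a clear span of 1418 mm between their inner faces. Two horizontal rails of 73×68 mm section span the gap between the posts with their undersides at z = 191 mm and z = 1264 mm, flush with the posts' −y face. 8 pickets, each 86 mm wide, 21 mm thick and 1427 mm tall, are fixed to the +y face of the rails with their bottoms at z = 93 mm, spaced across the span with a 81 mm gap after the −x post and between neighbouring pickets, with 82 mm left before the +x post.


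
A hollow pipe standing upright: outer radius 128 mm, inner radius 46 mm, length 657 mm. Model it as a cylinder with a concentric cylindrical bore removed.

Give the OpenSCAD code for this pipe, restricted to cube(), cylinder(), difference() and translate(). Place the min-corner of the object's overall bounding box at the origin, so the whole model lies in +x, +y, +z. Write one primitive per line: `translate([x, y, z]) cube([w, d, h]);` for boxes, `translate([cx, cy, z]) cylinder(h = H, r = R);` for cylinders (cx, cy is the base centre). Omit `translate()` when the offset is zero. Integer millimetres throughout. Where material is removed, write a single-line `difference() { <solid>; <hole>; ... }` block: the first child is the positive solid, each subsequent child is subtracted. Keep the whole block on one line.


difference() { translate([128, 128, 0]) cylinder(h = 657, r = 128); translate([128, 128, 0]) cylinder(h = 657, r = 46); }


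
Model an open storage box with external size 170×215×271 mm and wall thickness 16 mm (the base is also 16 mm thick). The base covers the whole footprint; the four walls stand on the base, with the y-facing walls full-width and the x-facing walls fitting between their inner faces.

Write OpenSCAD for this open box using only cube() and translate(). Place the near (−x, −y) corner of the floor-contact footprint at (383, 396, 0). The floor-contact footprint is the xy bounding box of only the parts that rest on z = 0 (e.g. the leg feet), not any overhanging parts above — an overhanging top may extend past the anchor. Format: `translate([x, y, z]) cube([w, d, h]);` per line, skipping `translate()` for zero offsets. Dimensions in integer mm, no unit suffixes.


translate([383, 396, 0]) cube([170, 215, 16]);
translate([383, 396, 16]) cube([170, 16, 255]);
translate([383, 595, 16]) cube([170, 16, 255]);
translate([383, 412, 16]) cube([16, 183, 255]);
translate([537, 412, 16]) cube([16, 183, 255]);


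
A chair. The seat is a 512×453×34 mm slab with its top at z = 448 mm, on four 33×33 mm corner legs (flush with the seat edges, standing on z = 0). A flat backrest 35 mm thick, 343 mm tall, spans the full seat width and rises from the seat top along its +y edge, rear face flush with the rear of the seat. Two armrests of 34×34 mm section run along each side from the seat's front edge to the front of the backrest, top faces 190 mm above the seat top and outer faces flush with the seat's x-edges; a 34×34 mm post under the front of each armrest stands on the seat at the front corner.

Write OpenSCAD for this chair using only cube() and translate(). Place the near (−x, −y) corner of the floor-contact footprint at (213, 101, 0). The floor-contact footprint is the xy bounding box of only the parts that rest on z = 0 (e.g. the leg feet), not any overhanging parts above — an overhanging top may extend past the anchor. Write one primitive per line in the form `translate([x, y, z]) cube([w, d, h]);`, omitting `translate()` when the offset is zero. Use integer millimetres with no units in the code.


translate([213, 101, 414]) cube([512, 453, 34]);
translate([213, 101, 0]) cube([33, 33, 414]);
translate([692, 101, 0]) cube([33, 33, 414]);
translate([213, 521, 0]) cube([33, 33, 414]);
translate([692, 521, 0]) cube([33, 33, 414]);
translate([213, 519, 448]) cube([512, 35, 343]);
translate([213, 101, 604]) cube([34, 418, 34]);
translate([691, 101, 604]) cube([34, 418, 34]);
translate([213, 101, 448]) cube([34, 34, 156]);
translate([691, 101, 448]) cube([34, 34, 156]);


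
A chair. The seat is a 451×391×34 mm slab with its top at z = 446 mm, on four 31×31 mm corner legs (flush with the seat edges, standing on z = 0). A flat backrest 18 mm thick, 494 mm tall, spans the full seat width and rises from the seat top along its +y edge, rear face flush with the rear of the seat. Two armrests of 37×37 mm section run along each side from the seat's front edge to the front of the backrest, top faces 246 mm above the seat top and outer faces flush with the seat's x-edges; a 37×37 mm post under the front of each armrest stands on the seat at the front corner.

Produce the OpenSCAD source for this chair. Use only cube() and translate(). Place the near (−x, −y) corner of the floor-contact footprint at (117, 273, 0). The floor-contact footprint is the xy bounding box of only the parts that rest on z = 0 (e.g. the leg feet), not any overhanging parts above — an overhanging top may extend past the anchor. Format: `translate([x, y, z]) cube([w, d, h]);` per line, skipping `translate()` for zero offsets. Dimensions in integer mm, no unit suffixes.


translate([117, 273, 412]) cube([451, 391, 34]);
translate([117, 273, 0]) cube([31, 31, 412]);
translate([537, 273, 0]) cube([31, 31, 412]);
translate([117, 633, 0]) cube([31, 31, 412]);
translate([537, 633, 0]) cube([31, 31, 412]);
translate([117, 646, 446]) cube([451, 18, 494]);
translate([117, 273, 655]) cube([37, 373, 37]);
translate([531, 273, 655]) cube([37, 373, 37]);
translate([117, 273, 446]) cube([37, 37, 209]);
translate([531, 273, 446]) cube([37, 37, 209]);


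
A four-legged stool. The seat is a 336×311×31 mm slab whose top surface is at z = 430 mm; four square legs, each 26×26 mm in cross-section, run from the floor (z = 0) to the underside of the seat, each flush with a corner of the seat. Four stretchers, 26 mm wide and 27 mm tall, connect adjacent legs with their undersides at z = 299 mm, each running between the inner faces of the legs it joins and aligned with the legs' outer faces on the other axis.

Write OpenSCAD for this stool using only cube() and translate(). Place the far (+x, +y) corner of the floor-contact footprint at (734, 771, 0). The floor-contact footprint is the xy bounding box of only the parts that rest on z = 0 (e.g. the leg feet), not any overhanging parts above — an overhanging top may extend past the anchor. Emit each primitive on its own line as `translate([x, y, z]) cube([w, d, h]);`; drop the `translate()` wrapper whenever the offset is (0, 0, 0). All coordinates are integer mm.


// leg_h = 430 - 31 = 399
// stretcher span = 336 - 2*26 = 284
translate([398, 460, 399]) cube([336, 311, 31]);
translate([398, 460, 0]) cube([26, 26, 399]);
translate([708, 460, 0]) cube([26, 26, 399]);
translate([398, 745, 0]) cube([26, 26, 399]);
translate([708, 745, 0]) cube([26, 26, 399]);
translate([424, 460, 299]) cube([284, 26, 27]);
translate([424, 745, 299]) cube([284, 26, 27]);
translate([398, 486, 299]) cube([26, 259, 27]);
translate([708, 486, 299]) cube([26, 259, 27]);


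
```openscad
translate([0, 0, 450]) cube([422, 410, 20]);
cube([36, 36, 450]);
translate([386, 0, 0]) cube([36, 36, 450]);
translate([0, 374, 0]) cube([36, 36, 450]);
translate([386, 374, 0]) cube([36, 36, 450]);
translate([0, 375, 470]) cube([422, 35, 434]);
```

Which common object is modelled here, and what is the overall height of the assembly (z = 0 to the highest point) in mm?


A chair. The overall height is 904 mm.

A slab on four corner posts with a tall panel at the back — a chair. The seat slab sits at z = 450 with thickness 20, and the 434 mm backrest starts at the seat top, so the overall height is 450 + 20 + 434 = 904 mm.


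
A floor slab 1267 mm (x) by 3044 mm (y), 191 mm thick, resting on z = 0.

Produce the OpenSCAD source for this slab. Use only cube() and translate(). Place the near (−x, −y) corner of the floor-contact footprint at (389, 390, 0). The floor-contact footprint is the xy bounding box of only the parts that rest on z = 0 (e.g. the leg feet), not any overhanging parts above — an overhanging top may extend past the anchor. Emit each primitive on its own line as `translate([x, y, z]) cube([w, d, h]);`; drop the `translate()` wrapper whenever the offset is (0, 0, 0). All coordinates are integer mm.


translate([389, 390, 0]) cube([1267, 3044, 191]);
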